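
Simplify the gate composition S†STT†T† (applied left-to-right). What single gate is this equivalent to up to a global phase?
T†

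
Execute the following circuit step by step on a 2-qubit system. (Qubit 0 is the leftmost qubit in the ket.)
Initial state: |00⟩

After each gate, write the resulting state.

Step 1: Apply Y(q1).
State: i|01⟩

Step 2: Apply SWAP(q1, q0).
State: i|10⟩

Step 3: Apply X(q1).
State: i|11⟩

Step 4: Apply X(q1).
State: i|10⟩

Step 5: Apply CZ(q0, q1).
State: i|10⟩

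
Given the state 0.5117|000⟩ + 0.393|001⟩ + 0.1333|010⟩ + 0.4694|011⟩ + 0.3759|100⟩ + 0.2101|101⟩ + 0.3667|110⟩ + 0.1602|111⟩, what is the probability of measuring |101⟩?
0.04414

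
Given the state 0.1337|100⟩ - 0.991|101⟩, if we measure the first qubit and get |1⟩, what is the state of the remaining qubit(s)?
0.1337|00⟩ - 0.991|01⟩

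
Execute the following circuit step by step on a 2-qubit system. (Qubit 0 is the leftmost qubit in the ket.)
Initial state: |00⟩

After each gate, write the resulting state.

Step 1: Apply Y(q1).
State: i|01⟩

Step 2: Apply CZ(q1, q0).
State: i|01⟩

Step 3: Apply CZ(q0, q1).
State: i|01⟩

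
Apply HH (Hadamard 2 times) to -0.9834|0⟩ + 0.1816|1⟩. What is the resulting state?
-0.9834|0⟩ + 0.1816|1⟩

H² = I, so an even number of Hadamards cancels: H^2 = I and the state is unchanged.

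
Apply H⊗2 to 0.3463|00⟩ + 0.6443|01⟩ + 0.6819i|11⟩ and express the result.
(0.4953 + 0.341i)|00⟩ + (-0.149 - 0.341i)|01⟩ + (0.4953 - 0.341i)|10⟩ + (-0.149 + 0.341i)|11⟩

H⊗2 gives amp(|y⟩) = (1/2) Σ_x (−1)^(x·y) amp(|x⟩), where x·y is the number of positions in which both x and y have a 1.
|00⟩: (0.3463 + 0.6443 + 0.6819i)/2 = (0.4953 + 0.341i)
|01⟩: (0.3463 - 0.6443 - 0.6819i)/2 = (-0.149 - 0.341i)
|10⟩: (0.3463 + 0.6443 - 0.6819i)/2 = (0.4953 - 0.341i)
|11⟩: (0.3463 - 0.6443 + 0.6819i)/2 = (-0.149 + 0.341i)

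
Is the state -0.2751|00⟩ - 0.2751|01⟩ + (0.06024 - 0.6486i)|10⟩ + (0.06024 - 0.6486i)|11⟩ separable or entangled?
Separable

Writing the state as a|00⟩ + b|01⟩ + c|10⟩ + d|11⟩, it is a product state iff ad − bc = 0.
Here (a, b, c, d) = (-0.2751, -0.2751, (0.06024 - 0.6486i), (0.06024 - 0.6486i)): ad − bc = (-0.2751)(0.06024 - 0.6486i) − (-0.2751)(0.06024 - 0.6486i) = 0, so the state is separable.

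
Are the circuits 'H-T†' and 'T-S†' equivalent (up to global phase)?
No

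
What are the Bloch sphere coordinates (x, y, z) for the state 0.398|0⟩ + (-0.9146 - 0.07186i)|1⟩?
(-0.728, -0.0572, -0.6833)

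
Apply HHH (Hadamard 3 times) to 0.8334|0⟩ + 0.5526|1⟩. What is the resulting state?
0.98|0⟩ + 0.1986|1⟩

H² = I, so H^3 = H: a single Hadamard. With (a, b) = (0.8334, 0.5526), H gives ((a + b)/√2, (a − b)/√2) = (0.98, 0.1986).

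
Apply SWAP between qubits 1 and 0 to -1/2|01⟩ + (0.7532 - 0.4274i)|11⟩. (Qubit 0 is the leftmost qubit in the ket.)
-1/2|10⟩ + (0.7532 - 0.4274i)|11⟩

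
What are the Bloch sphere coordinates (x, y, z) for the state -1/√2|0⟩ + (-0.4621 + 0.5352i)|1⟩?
(0.6535, -0.7569, 0.00002455)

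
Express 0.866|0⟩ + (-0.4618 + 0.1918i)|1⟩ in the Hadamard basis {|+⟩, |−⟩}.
(0.2858 + 0.1356i)|+⟩ + (0.9389 - 0.1356i)|−⟩

With |ψ⟩ = α|0⟩ + β|1⟩, the Hadamard-basis coefficients are ⟨+|ψ⟩ = (α + β)/√2 and ⟨−|ψ⟩ = (α − β)/√2.
Here α = 0.866, β = (-0.4618 + 0.1918i): (α + β)/√2 = (0.2858 + 0.1356i), (α − β)/√2 = (0.9389 - 0.1356i).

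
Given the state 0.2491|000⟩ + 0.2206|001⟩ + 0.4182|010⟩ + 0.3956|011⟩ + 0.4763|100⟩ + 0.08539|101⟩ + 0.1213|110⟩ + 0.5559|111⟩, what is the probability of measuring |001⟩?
0.04866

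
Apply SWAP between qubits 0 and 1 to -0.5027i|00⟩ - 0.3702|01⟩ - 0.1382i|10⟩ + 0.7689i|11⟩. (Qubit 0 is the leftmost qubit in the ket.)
-0.5027i|00⟩ - 0.1382i|01⟩ - 0.3702|10⟩ + 0.7689i|11⟩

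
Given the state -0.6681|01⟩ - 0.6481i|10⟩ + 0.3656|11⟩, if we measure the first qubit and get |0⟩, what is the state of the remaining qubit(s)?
-|1⟩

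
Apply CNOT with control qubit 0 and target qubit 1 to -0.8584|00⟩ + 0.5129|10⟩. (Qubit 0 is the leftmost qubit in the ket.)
-0.8584|00⟩ + 0.5129|11⟩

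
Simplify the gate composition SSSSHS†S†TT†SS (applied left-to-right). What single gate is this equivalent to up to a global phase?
H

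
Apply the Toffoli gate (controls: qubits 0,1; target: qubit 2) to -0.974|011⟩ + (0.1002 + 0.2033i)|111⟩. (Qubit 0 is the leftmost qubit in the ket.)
-0.974|011⟩ + (0.1002 + 0.2033i)|110⟩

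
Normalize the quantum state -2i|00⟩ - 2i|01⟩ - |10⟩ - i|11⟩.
-0.6325i|00⟩ - 0.6325i|01⟩ - 0.3162|10⟩ - 0.3162i|11⟩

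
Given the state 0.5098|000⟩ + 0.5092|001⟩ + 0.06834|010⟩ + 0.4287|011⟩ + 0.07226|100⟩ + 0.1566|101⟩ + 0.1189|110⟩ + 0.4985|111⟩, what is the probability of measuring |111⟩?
0.2485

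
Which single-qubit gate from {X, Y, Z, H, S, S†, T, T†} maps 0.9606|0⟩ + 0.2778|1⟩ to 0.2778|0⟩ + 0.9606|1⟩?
X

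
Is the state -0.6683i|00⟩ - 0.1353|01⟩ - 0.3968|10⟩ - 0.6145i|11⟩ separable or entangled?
Entangled

Writing the state as a|00⟩ + b|01⟩ + c|10⟩ + d|11⟩, it is a product state iff ad − bc = 0.
Here (a, b, c, d) = (-0.6683i, -0.1353, -0.3968, -0.6145i): ad − bc = (-0.6683i)(-0.6145i) − (-0.1353)(-0.3968) = -0.4644 ≠ 0, so the state is entangled.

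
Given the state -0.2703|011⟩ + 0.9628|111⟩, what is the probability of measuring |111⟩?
0.927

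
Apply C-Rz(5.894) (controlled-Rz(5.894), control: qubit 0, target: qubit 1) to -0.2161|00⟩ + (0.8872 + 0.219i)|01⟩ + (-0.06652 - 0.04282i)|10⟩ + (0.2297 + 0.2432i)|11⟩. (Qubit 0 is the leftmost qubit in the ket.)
-0.2161|00⟩ + (0.8872 + 0.219i)|01⟩ + (0.05698 + 0.05487i)|10⟩ + (-0.2724 - 0.1942i)|11⟩

C-Rz(5.894) leaves the control-|0⟩ kets |00⟩, |01⟩ unchanged and applies Rz(5.894) to qubit 1 on the control-|1⟩ pair (|10⟩, |11⟩).
Rz(5.894) = [[e^(−iθ/2), 0], [0, e^(iθ/2)]] with e^(±iθ/2) = cos(θ/2) ± i·sin(θ/2); θ = 5.894, cos(θ/2) ≈ -0.981127, sin(θ/2) ≈ 0.193367.
With a = amp(|10⟩) = (-0.06652 - 0.04282i) and b = amp(|11⟩) = (0.2297 + 0.2432i):
new amp(|10⟩) = (-0.981127 - 0.193367i)·a = (0.05698 + 0.05487i)
new amp(|11⟩) = (-0.981127 + 0.193367i)·b = (-0.2724 - 0.1942i)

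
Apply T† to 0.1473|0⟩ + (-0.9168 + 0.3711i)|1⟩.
0.1473|0⟩ + (-0.3859 + 0.9107i)|1⟩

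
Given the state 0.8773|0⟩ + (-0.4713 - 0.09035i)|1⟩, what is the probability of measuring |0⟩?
0.7697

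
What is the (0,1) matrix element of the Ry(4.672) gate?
-0.7212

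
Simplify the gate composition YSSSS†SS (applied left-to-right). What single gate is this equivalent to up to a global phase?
Y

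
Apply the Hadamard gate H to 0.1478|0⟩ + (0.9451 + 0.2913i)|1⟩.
(0.7728 + 0.206i)|0⟩ + (-0.5638 - 0.206i)|1⟩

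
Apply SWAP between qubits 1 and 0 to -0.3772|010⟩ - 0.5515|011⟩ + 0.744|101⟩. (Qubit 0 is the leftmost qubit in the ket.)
0.744|011⟩ - 0.3772|100⟩ - 0.5515|101⟩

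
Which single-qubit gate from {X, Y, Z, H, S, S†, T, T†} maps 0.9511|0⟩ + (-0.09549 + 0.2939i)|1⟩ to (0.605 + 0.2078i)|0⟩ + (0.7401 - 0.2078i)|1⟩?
H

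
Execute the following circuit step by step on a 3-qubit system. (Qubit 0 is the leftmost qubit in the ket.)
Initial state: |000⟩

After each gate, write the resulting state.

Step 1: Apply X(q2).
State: |001⟩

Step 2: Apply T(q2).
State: (1/√2 + (1/√2)i)|001⟩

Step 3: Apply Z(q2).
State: (-1/√2 - (1/√2)i)|001⟩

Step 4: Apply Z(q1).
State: (-1/√2 - (1/√2)i)|001⟩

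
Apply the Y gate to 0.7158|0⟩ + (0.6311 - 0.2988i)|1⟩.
(-0.2988 - 0.6311i)|0⟩ + 0.7158i|1⟩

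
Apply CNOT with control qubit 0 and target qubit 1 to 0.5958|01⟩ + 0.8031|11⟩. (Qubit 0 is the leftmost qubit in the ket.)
0.5958|01⟩ + 0.8031|10⟩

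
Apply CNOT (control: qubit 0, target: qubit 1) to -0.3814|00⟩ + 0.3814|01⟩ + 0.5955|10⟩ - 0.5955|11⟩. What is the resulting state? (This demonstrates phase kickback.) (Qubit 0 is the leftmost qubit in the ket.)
-0.3814|00⟩ + 0.3814|01⟩ - 0.5955|10⟩ + 0.5955|11⟩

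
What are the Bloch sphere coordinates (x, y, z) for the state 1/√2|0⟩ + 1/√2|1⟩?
(1, 0, 0)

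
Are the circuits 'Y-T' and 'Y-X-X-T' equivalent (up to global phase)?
Yes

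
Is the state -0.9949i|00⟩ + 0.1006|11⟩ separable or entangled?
Entangled

Writing the state as a|00⟩ + b|01⟩ + c|10⟩ + d|11⟩, it is a product state iff ad − bc = 0.
Here (a, b, c, d) = (-0.9949i, 0, 0, 0.1006): ad − bc = (-0.9949i)(0.1006) − (0)(0) = -0.1001i ≠ 0, so the state is entangled.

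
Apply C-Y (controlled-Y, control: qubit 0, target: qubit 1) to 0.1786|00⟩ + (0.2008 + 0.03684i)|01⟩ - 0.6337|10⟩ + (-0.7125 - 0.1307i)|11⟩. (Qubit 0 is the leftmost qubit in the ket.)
0.1786|00⟩ + (0.2008 + 0.03684i)|01⟩ + (-0.1307 + 0.7125i)|10⟩ - 0.6337i|11⟩

C-Y leaves the control-|0⟩ kets |00⟩, |01⟩ unchanged and applies Y to qubit 1 on the control-|1⟩ pair (|10⟩, |11⟩).
Y = [[0, -i], [i, 0]].
With a = amp(|10⟩) = -0.6337 and b = amp(|11⟩) = (-0.7125 - 0.1307i):
new amp(|10⟩) = (-i)·b = (-0.1307 + 0.7125i)
new amp(|11⟩) = (i)·a = -0.6337i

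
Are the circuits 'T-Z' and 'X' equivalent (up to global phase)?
No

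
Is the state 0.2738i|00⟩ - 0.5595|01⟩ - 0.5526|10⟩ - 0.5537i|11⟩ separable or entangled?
Entangled

Writing the state as a|00⟩ + b|01⟩ + c|10⟩ + d|11⟩, it is a product state iff ad − bc = 0.
Here (a, b, c, d) = (0.2738i, -0.5595, -0.5526, -0.5537i): ad − bc = (0.2738i)(-0.5537i) − (-0.5595)(-0.5526) = -0.1576 ≠ 0, so the state is entangled.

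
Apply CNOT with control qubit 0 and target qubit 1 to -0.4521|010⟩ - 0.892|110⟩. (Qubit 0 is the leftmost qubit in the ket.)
-0.4521|010⟩ - 0.892|100⟩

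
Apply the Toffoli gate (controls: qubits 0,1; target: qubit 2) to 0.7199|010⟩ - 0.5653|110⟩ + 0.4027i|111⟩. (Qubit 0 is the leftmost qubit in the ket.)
0.7199|010⟩ + 0.4027i|110⟩ - 0.5653|111⟩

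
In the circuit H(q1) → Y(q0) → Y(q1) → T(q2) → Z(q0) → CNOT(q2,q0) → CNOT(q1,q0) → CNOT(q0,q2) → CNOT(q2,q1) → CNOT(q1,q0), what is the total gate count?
10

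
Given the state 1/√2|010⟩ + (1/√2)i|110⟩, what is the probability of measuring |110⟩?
1/2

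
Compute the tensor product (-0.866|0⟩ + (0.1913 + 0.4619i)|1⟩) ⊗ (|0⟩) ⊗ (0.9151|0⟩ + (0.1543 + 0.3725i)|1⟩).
-0.7925|000⟩ + (-0.1336 - 0.3226i)|001⟩ + (0.1751 + 0.4227i)|100⟩ + (-0.1425 + 0.1425i)|101⟩

amp(|b₁b₂…⟩) = product of the factor amplitudes for bits b₁, b₂, …; only kets whose every factor amplitude is nonzero survive.
|000⟩: (-0.866)(1)(0.9151) = -0.7925
|001⟩: (-0.866)(1)(0.1543 + 0.3725i) = (-0.1336 - 0.3226i)
|100⟩: (0.1913 + 0.4619i)(1)(0.9151) = (0.1751 + 0.4227i)
|101⟩: (0.1913 + 0.4619i)(1)(0.1543 + 0.3725i) = (-0.1425 + 0.1425i)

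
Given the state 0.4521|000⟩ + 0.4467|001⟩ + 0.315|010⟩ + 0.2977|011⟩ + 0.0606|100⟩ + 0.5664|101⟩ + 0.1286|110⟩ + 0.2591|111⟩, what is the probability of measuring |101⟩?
0.3208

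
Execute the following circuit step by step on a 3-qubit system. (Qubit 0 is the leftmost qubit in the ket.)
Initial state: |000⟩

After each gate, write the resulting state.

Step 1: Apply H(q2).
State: 1/√2|000⟩ + 1/√2|001⟩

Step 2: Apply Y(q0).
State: (1/√2)i|100⟩ + (1/√2)i|101⟩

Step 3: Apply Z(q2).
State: (1/√2)i|100⟩ - (1/√2)i|101⟩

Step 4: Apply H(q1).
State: (1/2)i|100⟩ - (1/2)i|101⟩ + (1/2)i|110⟩ - (1/2)i|111⟩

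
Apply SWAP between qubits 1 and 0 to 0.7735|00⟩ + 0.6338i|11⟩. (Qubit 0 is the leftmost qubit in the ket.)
0.7735|00⟩ + 0.6338i|11⟩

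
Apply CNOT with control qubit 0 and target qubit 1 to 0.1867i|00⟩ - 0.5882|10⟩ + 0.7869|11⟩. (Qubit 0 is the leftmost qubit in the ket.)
0.1867i|00⟩ + 0.7869|10⟩ - 0.5882|11⟩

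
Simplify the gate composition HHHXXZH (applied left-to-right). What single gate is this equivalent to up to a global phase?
X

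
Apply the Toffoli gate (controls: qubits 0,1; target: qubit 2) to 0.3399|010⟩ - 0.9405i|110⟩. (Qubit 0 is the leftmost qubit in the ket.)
0.3399|010⟩ - 0.9405i|111⟩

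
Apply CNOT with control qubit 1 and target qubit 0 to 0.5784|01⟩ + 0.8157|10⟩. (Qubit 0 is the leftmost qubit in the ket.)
0.8157|10⟩ + 0.5784|11⟩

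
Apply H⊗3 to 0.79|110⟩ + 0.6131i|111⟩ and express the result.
(0.2793 + 0.2168i)|000⟩ + (0.2793 - 0.2168i)|001⟩ + (-0.2793 - 0.2168i)|010⟩ + (-0.2793 + 0.2168i)|011⟩ + (-0.2793 - 0.2168i)|100⟩ + (-0.2793 + 0.2168i)|101⟩ + (0.2793 + 0.2168i)|110⟩ + (0.2793 - 0.2168i)|111⟩

H⊗3 gives amp(|y⟩) = (1/2√2) Σ_x (−1)^(x·y) amp(|x⟩), where x·y is the number of positions in which both x and y have a 1.
|000⟩: (0.79 + 0.6131i)/(2√2) = (0.2793 + 0.2168i)
|001⟩: (0.79 - 0.6131i)/(2√2) = (0.2793 - 0.2168i)
|010⟩: (-0.79 - 0.6131i)/(2√2) = (-0.2793 - 0.2168i)
|011⟩: (-0.79 + 0.6131i)/(2√2) = (-0.2793 + 0.2168i)
|100⟩: (-0.79 - 0.6131i)/(2√2) = (-0.2793 - 0.2168i)
|101⟩: (-0.79 + 0.6131i)/(2√2) = (-0.2793 + 0.2168i)
|110⟩: (0.79 + 0.6131i)/(2√2) = (0.2793 + 0.2168i)
|111⟩: (0.79 - 0.6131i)/(2√2) = (0.2793 - 0.2168i)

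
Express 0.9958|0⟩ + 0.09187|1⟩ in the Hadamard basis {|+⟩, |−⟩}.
0.7691|+⟩ + 0.6392|−⟩

With |ψ⟩ = α|0⟩ + β|1⟩, the Hadamard-basis coefficients are ⟨+|ψ⟩ = (α + β)/√2 and ⟨−|ψ⟩ = (α − β)/√2.
Here α = 0.9958, β = 0.09187: (α + β)/√2 = 0.7691, (α − β)/√2 = 0.6392.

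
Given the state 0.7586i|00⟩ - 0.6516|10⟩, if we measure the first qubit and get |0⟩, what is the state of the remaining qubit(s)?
i|0⟩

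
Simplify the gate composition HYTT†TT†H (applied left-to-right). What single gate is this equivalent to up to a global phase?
Y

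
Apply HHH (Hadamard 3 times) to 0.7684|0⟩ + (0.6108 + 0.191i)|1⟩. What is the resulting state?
(0.9752 + 0.1351i)|0⟩ + (0.1114 - 0.1351i)|1⟩

H² = I, so H^3 = H: a single Hadamard. With (a, b) = (0.7684, (0.6108 + 0.191i)), H gives ((a + b)/√2, (a − b)/√2) = ((0.9752 + 0.1351i), (0.1114 - 0.1351i)).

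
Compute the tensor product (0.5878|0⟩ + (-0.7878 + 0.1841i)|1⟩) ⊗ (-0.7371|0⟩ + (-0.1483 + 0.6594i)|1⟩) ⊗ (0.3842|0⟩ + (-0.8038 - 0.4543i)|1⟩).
-0.1665|000⟩ + (0.3483 + 0.1968i)|001⟩ + (-0.03349 + 0.1489i)|010⟩ + (0.2462 - 0.2719i)|011⟩ + (0.2231 - 0.05214i)|100⟩ + (-0.5284 - 0.1547i)|101⟩ + (-0.001754 - 0.2101i)|110⟩ + (-0.2447 + 0.4416i)|111⟩

amp(|b₁b₂…⟩) = product of the factor amplitudes for bits b₁, b₂, …; only kets whose every factor amplitude is nonzero survive.
|000⟩: (0.5878)(-0.7371)(0.3842) = -0.1665
|001⟩: (0.5878)(-0.7371)(-0.8038 - 0.4543i) = (0.3483 + 0.1968i)
|010⟩: (0.5878)(-0.1483 + 0.6594i)(0.3842) = (-0.03349 + 0.1489i)
|011⟩: (0.5878)(-0.1483 + 0.6594i)(-0.8038 - 0.4543i) = (0.2462 - 0.2719i)
|100⟩: (-0.7878 + 0.1841i)(-0.7371)(0.3842) = (0.2231 - 0.05214i)
|101⟩: (-0.7878 + 0.1841i)(-0.7371)(-0.8038 - 0.4543i) = (-0.5284 - 0.1547i)
|110⟩: (-0.7878 + 0.1841i)(-0.1483 + 0.6594i)(0.3842) = (-0.001754 - 0.2101i)
|111⟩: (-0.7878 + 0.1841i)(-0.1483 + 0.6594i)(-0.8038 - 0.4543i) = (-0.2447 + 0.4416i)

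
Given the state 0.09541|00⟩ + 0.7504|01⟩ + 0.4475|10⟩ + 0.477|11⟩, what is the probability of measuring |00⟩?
0.009103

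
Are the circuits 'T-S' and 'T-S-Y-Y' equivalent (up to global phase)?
Yes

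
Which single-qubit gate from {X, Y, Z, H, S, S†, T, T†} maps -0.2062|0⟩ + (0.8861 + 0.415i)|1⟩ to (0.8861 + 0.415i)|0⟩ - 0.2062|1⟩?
X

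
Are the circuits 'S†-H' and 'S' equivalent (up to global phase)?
No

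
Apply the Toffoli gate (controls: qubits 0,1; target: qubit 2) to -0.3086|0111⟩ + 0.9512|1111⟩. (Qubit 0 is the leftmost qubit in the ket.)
-0.3086|0111⟩ + 0.9512|1101⟩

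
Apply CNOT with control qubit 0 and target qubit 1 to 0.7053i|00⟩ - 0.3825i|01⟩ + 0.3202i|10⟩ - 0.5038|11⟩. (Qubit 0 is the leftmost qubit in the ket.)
0.7053i|00⟩ - 0.3825i|01⟩ - 0.5038|10⟩ + 0.3202i|11⟩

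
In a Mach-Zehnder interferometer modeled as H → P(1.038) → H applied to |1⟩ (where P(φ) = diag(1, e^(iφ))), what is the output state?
(0.246 - 0.4307i)|0⟩ + (0.754 + 0.4307i)|1⟩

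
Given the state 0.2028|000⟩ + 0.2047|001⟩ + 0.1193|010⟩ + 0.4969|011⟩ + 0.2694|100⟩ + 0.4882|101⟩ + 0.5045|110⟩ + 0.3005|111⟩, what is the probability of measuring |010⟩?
0.01423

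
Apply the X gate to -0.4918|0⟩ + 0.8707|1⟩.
0.8707|0⟩ - 0.4918|1⟩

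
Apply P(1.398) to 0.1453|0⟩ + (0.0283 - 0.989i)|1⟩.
0.1453|0⟩ + (0.9791 - 0.1422i)|1⟩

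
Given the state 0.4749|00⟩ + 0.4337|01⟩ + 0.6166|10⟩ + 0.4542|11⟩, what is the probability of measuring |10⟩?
0.3802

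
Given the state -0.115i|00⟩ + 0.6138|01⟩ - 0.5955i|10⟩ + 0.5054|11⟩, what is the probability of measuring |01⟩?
0.3768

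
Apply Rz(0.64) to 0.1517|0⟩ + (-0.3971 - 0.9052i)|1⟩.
(0.144 - 0.04772i)|0⟩ + (-0.0922 - 0.9842i)|1⟩

Rz(0.64) = [[e^(−iθ/2), 0], [0, e^(iθ/2)]] with e^(±iθ/2) = cos(θ/2) ± i·sin(θ/2); θ = 0.64, cos(θ/2) ≈ 0.949235, sin(θ/2) ≈ 0.314567.
With a = amp(|0⟩) = 0.1517 and b = amp(|1⟩) = (-0.3971 - 0.9052i):
new amp(|0⟩) = (0.949235 - 0.314567i)·a = (0.144 - 0.04772i)
new amp(|1⟩) = (0.949235 + 0.314567i)·b = (-0.0922 - 0.9842i)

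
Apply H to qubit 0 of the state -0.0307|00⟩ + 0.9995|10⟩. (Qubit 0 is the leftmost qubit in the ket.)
0.685|00⟩ - 0.7285|10⟩

H on qubit 0 mixes each pair of kets that differ only in qubit 0: amplitudes (a, b) of (|…0…⟩, |…1…⟩) become ((a + b)/√2, (a − b)/√2). Kets absent from the input have amplitude 0.
(|00⟩, |10⟩): (a, b) = (-0.0307, 0.9995) → (0.685, -0.7285)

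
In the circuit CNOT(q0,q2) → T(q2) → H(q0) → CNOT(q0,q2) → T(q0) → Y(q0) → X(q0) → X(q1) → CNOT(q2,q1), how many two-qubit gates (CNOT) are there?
3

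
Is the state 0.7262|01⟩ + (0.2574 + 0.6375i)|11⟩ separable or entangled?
Separable

Writing the state as a|00⟩ + b|01⟩ + c|10⟩ + d|11⟩, it is a product state iff ad − bc = 0.
Here (a, b, c, d) = (0, 0.7262, 0, (0.2574 + 0.6375i)): ad − bc = (0)(0.2574 + 0.6375i) − (0.7262)(0) = 0, so the state is separable.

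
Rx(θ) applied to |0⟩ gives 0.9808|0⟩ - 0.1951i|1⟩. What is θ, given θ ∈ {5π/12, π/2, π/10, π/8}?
π/8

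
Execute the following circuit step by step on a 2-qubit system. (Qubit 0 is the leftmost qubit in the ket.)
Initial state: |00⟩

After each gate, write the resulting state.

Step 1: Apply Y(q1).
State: i|01⟩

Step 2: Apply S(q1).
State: -|01⟩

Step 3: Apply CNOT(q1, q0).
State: -|11⟩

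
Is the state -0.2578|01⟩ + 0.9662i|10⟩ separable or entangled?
Entangled

Writing the state as a|00⟩ + b|01⟩ + c|10⟩ + d|11⟩, it is a product state iff ad − bc = 0.
Here (a, b, c, d) = (0, -0.2578, 0.9662i, 0): ad − bc = (0)(0) − (-0.2578)(0.9662i) = 0.2491i ≠ 0, so the state is entangled.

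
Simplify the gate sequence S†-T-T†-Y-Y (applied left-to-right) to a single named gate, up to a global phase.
S†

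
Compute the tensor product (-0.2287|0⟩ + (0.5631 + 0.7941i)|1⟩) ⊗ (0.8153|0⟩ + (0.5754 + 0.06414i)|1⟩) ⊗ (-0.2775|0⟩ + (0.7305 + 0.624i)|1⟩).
0.05174|000⟩ + (-0.1362 - 0.1164i)|001⟩ + (0.03652 + 0.004071i)|010⟩ + (-0.08698 - 0.09283i)|011⟩ + (-0.1274 - 0.1797i)|100⟩ + (-0.06863 + 0.7594i)|101⟩ + (-0.07578 - 0.1368i)|110⟩ + (-0.1082 + 0.5306i)|111⟩

amp(|b₁b₂…⟩) = product of the factor amplitudes for bits b₁, b₂, …; only kets whose every factor amplitude is nonzero survive.
|000⟩: (-0.2287)(0.8153)(-0.2775) = 0.05174
|001⟩: (-0.2287)(0.8153)(0.7305 + 0.624i) = (-0.1362 - 0.1164i)
|010⟩: (-0.2287)(0.5754 + 0.06414i)(-0.2775) = (0.03652 + 0.004071i)
|011⟩: (-0.2287)(0.5754 + 0.06414i)(0.7305 + 0.624i) = (-0.08698 - 0.09283i)
|100⟩: (0.5631 + 0.7941i)(0.8153)(-0.2775) = (-0.1274 - 0.1797i)
|101⟩: (0.5631 + 0.7941i)(0.8153)(0.7305 + 0.624i) = (-0.06863 + 0.7594i)
|110⟩: (0.5631 + 0.7941i)(0.5754 + 0.06414i)(-0.2775) = (-0.07578 - 0.1368i)
|111⟩: (0.5631 + 0.7941i)(0.5754 + 0.06414i)(0.7305 + 0.624i) = (-0.1082 + 0.5306i)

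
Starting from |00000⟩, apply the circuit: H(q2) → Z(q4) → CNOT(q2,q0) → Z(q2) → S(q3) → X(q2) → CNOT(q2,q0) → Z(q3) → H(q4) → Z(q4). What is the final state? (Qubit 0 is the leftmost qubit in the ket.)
-1/2|10000⟩ + 1/2|10001⟩ + 1/2|10100⟩ - 1/2|10101⟩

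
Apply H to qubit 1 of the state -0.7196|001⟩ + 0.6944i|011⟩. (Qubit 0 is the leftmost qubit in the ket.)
(-0.5088 + 0.491i)|001⟩ + (-0.5088 - 0.491i)|011⟩

H on qubit 1 mixes each pair of kets that differ only in qubit 1: amplitudes (a, b) of (|…0…⟩, |…1…⟩) become ((a + b)/√2, (a − b)/√2). Kets absent from the input have amplitude 0.
(|001⟩, |011⟩): (a, b) = (-0.7196, 0.6944i) → ((-0.5088 + 0.491i), (-0.5088 - 0.491i))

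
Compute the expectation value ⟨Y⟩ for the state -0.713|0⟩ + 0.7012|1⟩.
0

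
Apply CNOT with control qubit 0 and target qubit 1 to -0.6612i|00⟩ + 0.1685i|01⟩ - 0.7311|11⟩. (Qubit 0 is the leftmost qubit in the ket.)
-0.6612i|00⟩ + 0.1685i|01⟩ - 0.7311|10⟩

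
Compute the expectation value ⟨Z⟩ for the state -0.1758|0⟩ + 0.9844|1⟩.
-0.9381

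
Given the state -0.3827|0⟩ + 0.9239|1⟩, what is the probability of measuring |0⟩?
0.1465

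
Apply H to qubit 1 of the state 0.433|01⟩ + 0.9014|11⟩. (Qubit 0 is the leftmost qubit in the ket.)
0.3062|00⟩ - 0.3062|01⟩ + 0.6374|10⟩ - 0.6374|11⟩

H on qubit 1 mixes each pair of kets that differ only in qubit 1: amplitudes (a, b) of (|…0…⟩, |…1…⟩) become ((a + b)/√2, (a − b)/√2). Kets absent from the input have amplitude 0.
(|00⟩, |01⟩): (a, b) = (0, 0.433) → (0.3062, -0.3062)
(|10⟩, |11⟩): (a, b) = (0, 0.9014) → (0.6374, -0.6374)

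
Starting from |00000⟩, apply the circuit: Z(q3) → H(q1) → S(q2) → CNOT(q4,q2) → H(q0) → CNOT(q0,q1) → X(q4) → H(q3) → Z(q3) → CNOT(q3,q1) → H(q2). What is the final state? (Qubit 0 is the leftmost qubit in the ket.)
0.25|00001⟩ - 0.25|00011⟩ + 0.25|00101⟩ - 0.25|00111⟩ + 0.25|01001⟩ - 0.25|01011⟩ + 0.25|01101⟩ - 0.25|01111⟩ + 0.25|10001⟩ - 0.25|10011⟩ + 0.25|10101⟩ - 0.25|10111⟩ + 0.25|11001⟩ - 0.25|11011⟩ + 0.25|11101⟩ - 0.25|11111⟩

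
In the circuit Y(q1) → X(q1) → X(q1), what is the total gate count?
3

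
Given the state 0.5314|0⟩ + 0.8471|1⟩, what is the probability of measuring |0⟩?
0.2824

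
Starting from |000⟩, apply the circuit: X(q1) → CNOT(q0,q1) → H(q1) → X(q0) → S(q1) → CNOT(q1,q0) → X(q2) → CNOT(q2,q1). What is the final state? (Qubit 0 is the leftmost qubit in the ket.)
-(1/√2)i|001⟩ + 1/√2|111⟩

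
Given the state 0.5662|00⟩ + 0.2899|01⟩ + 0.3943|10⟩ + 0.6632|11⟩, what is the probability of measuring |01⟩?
0.08404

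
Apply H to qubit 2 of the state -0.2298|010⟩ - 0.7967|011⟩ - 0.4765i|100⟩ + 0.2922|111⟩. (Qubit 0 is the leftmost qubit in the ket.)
-0.7258|010⟩ + 0.4009|011⟩ - 0.3369i|100⟩ - 0.3369i|101⟩ + 0.2066|110⟩ - 0.2066|111⟩

H on qubit 2 mixes each pair of kets that differ only in qubit 2: amplitudes (a, b) of (|…0…⟩, |…1…⟩) become ((a + b)/√2, (a − b)/√2). Kets absent from the input have amplitude 0.
(|010⟩, |011⟩): (a, b) = (-0.2298, -0.7967) → (-0.7258, 0.4009)
(|100⟩, |101⟩): (a, b) = (-0.4765i, 0) → (-0.3369i, -0.3369i)
(|110⟩, |111⟩): (a, b) = (0, 0.2922) → (0.2066, -0.2066)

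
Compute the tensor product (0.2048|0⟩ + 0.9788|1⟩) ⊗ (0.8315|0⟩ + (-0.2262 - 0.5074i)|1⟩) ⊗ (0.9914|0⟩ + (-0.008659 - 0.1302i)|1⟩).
0.1688|000⟩ + (-0.001475 - 0.02217i)|001⟩ + (-0.04593 - 0.103i)|010⟩ + (-0.01313 + 0.006931i)|011⟩ + 0.8069|100⟩ + (-0.007047 - 0.106i)|101⟩ + (-0.2195 - 0.4924i)|110⟩ + (-0.06275 + 0.03313i)|111⟩

amp(|b₁b₂…⟩) = product of the factor amplitudes for bits b₁, b₂, …; only kets whose every factor amplitude is nonzero survive.
|000⟩: (0.2048)(0.8315)(0.9914) = 0.1688
|001⟩: (0.2048)(0.8315)(-0.008659 - 0.1302i) = (-0.001475 - 0.02217i)
|010⟩: (0.2048)(-0.2262 - 0.5074i)(0.9914) = (-0.04593 - 0.103i)
|011⟩: (0.2048)(-0.2262 - 0.5074i)(-0.008659 - 0.1302i) = (-0.01313 + 0.006931i)
|100⟩: (0.9788)(0.8315)(0.9914) = 0.8069
|101⟩: (0.9788)(0.8315)(-0.008659 - 0.1302i) = (-0.007047 - 0.106i)
|110⟩: (0.9788)(-0.2262 - 0.5074i)(0.9914) = (-0.2195 - 0.4924i)
|111⟩: (0.9788)(-0.2262 - 0.5074i)(-0.008659 - 0.1302i) = (-0.06275 + 0.03313i)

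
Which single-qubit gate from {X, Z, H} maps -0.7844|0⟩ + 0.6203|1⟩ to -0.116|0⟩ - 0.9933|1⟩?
H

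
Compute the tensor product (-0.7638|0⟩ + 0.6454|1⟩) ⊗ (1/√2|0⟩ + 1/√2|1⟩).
-0.5401|00⟩ - 0.5401|01⟩ + 0.4564|10⟩ + 0.4564|11⟩

amp(|b₁b₂…⟩) = product of the factor amplitudes for bits b₁, b₂, …; only kets whose every factor amplitude is nonzero survive.
|00⟩: (-0.7638)(1/√2) = -0.5401
|01⟩: (-0.7638)(1/√2) = -0.5401
|10⟩: (0.6454)(1/√2) = 0.4564
|11⟩: (0.6454)(1/√2) = 0.4564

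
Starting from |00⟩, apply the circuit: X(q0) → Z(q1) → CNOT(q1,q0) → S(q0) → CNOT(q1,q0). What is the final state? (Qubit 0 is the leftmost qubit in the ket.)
i|10⟩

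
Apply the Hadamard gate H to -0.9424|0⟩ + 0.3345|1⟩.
-0.4299|0⟩ - 0.9029|1⟩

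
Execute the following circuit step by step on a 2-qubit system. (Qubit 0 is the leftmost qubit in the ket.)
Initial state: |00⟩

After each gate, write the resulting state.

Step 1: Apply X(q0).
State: |10⟩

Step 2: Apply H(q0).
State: 1/√2|00⟩ - 1/√2|10⟩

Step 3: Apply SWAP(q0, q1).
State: 1/√2|00⟩ - 1/√2|01⟩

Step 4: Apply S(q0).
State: 1/√2|00⟩ - 1/√2|01⟩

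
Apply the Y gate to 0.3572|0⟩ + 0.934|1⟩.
-0.934i|0⟩ + 0.3572i|1⟩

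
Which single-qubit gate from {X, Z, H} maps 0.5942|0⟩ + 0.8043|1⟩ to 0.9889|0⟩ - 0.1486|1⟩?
H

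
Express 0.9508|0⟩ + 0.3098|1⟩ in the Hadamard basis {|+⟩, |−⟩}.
0.8914|+⟩ + 0.4533|−⟩

With |ψ⟩ = α|0⟩ + β|1⟩, the Hadamard-basis coefficients are ⟨+|ψ⟩ = (α + β)/√2 and ⟨−|ψ⟩ = (α − β)/√2.
Here α = 0.9508, β = 0.3098: (α + β)/√2 = 0.8914, (α − β)/√2 = 0.4533.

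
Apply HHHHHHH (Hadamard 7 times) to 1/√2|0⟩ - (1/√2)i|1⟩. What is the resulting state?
(1/2 - (1/2)i)|0⟩ + (1/2 + (1/2)i)|1⟩

H² = I, so H^7 = H: a single Hadamard. With (a, b) = (1/√2, -(1/√2)i), H gives ((a + b)/√2, (a − b)/√2) = ((1/2 - (1/2)i), (1/2 + (1/2)i)).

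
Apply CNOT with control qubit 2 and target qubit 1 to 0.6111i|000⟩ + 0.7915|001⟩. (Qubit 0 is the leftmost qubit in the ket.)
0.6111i|000⟩ + 0.7915|011⟩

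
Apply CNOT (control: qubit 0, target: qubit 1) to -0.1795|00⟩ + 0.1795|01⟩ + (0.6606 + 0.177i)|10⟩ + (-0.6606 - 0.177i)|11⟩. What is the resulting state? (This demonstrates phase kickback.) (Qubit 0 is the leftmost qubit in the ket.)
-0.1795|00⟩ + 0.1795|01⟩ + (-0.6606 - 0.177i)|10⟩ + (0.6606 + 0.177i)|11⟩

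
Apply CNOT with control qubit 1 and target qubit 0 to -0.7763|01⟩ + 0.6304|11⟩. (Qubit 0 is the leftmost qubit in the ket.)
0.6304|01⟩ - 0.7763|11⟩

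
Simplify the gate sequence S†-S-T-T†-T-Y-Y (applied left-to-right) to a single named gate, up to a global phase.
T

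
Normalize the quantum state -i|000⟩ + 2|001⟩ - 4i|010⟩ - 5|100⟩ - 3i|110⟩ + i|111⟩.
-0.1336i|000⟩ + 0.2673|001⟩ - 0.5345i|010⟩ - 0.6682|100⟩ - 0.4009i|110⟩ + 0.1336i|111⟩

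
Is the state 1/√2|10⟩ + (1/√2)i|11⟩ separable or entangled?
Separable

Writing the state as a|00⟩ + b|01⟩ + c|10⟩ + d|11⟩, it is a product state iff ad − bc = 0.
Here (a, b, c, d) = (0, 0, 1/√2, (1/√2)i): ad − bc = (0)((1/√2)i) − (0)(1/√2) = 0, so the state is separable.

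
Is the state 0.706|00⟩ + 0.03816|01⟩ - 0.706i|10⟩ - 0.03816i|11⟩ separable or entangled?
Separable

Writing the state as a|00⟩ + b|01⟩ + c|10⟩ + d|11⟩, it is a product state iff ad − bc = 0.
Here (a, b, c, d) = (0.706, 0.03816, -0.706i, -0.03816i): ad − bc = (0.706)(-0.03816i) − (0.03816)(-0.706i) = 0, so the state is separable.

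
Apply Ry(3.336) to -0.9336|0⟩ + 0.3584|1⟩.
-0.2661|0⟩ - 0.964|1⟩

Ry(3.336) = [[cos(θ/2), −sin(θ/2)], [sin(θ/2), cos(θ/2)]]; θ = 3.336, cos(θ/2) ≈ -0.0970507, sin(θ/2) ≈ 0.995279.
With a = amp(|0⟩) = -0.9336 and b = amp(|1⟩) = 0.3584:
new amp(|0⟩) = (-0.0970507)·a + (-0.995279)·b = -0.2661
new amp(|1⟩) = (0.995279)·a + (-0.0970507)·b = -0.964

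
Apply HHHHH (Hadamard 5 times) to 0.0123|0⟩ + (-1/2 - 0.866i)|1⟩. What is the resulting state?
(-0.3449 - 0.6124i)|0⟩ + (0.3623 + 0.6124i)|1⟩

H² = I, so H^5 = H: a single Hadamard. With (a, b) = (0.0123, (-1/2 - 0.866i)), H gives ((a + b)/√2, (a − b)/√2) = ((-0.3449 - 0.6124i), (0.3623 + 0.6124i)).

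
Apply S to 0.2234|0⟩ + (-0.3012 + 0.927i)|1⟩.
0.2234|0⟩ + (-0.927 - 0.3012i)|1⟩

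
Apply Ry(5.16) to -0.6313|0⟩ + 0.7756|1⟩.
0.1213|0⟩ - 0.9927|1⟩

Ry(5.16) = [[cos(θ/2), −sin(θ/2)], [sin(θ/2), cos(θ/2)]]; θ = 5.16, cos(θ/2) ≈ -0.846408, sin(θ/2) ≈ 0.532535.
With a = amp(|0⟩) = -0.6313 and b = amp(|1⟩) = 0.7756:
new amp(|0⟩) = (-0.846408)·a + (-0.532535)·b = 0.1213
new amp(|1⟩) = (0.532535)·a + (-0.846408)·b = -0.9927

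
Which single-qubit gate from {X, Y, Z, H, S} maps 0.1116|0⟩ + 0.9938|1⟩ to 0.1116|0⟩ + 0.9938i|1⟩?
S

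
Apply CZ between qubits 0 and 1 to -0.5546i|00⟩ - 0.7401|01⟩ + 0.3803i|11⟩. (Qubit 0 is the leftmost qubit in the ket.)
-0.5546i|00⟩ - 0.7401|01⟩ - 0.3803i|11⟩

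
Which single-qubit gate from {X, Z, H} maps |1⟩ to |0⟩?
X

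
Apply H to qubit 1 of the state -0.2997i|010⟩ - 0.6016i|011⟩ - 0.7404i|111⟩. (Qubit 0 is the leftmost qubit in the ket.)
-0.2119i|000⟩ - 0.4254i|001⟩ + 0.2119i|010⟩ + 0.4254i|011⟩ - 0.5235i|101⟩ + 0.5235i|111⟩

H on qubit 1 mixes each pair of kets that differ only in qubit 1: amplitudes (a, b) of (|…0…⟩, |…1…⟩) become ((a + b)/√2, (a − b)/√2). Kets absent from the input have amplitude 0.
(|000⟩, |010⟩): (a, b) = (0, -0.2997i) → (-0.2119i, 0.2119i)
(|001⟩, |011⟩): (a, b) = (0, -0.6016i) → (-0.4254i, 0.4254i)
(|101⟩, |111⟩): (a, b) = (0, -0.7404i) → (-0.5235i, 0.5235i)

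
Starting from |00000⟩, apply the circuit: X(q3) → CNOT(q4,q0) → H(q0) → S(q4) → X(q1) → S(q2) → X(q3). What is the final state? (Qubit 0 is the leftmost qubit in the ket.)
1/√2|01000⟩ + 1/√2|11000⟩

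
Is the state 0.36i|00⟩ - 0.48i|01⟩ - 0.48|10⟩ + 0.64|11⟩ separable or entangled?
Separable

Writing the state as a|00⟩ + b|01⟩ + c|10⟩ + d|11⟩, it is a product state iff ad − bc = 0.
Here (a, b, c, d) = (0.36i, -0.48i, -0.48, 0.64): ad − bc = (0.36i)(0.64) − (-0.48i)(-0.48) = 0, so the state is separable.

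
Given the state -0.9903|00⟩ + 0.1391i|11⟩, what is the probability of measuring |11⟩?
0.01935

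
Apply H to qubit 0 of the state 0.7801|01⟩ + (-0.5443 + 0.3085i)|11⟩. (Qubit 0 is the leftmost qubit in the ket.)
(0.1667 + 0.2181i)|01⟩ + (0.9365 - 0.2181i)|11⟩

H on qubit 0 mixes each pair of kets that differ only in qubit 0: amplitudes (a, b) of (|…0…⟩, |…1…⟩) become ((a + b)/√2, (a − b)/√2). Kets absent from the input have amplitude 0.
(|01⟩, |11⟩): (a, b) = (0.7801, (-0.5443 + 0.3085i)) → ((0.1667 + 0.2181i), (0.9365 - 0.2181i))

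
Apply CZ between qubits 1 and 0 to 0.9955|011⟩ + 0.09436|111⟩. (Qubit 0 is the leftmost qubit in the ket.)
0.9955|011⟩ - 0.09436|111⟩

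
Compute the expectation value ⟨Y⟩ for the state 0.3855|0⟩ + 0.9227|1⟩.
0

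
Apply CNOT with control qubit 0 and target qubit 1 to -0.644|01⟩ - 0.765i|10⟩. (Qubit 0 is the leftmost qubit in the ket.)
-0.644|01⟩ - 0.765i|11⟩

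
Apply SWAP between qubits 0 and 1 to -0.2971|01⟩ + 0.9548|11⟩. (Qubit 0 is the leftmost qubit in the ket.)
-0.2971|10⟩ + 0.9548|11⟩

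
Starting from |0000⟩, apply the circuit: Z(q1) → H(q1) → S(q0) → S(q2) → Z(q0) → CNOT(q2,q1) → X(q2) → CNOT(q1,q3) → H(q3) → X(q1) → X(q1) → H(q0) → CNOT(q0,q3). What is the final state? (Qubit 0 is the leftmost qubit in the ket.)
1/√8|0010⟩ + 1/√8|0011⟩ + 1/√8|0110⟩ - 1/√8|0111⟩ + 1/√8|1010⟩ + 1/√8|1011⟩ - 1/√8|1110⟩ + 1/√8|1111⟩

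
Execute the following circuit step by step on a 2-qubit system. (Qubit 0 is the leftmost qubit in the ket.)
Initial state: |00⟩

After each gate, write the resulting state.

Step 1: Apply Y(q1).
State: i|01⟩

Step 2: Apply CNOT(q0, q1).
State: i|01⟩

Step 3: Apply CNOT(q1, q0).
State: i|11⟩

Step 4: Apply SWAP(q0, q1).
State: i|11⟩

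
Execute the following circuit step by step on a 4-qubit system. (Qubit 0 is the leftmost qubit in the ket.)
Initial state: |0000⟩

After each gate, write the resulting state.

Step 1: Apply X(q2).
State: |0010⟩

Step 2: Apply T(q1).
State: |0010⟩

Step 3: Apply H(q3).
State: 1/√2|0010⟩ + 1/√2|0011⟩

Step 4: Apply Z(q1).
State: 1/√2|0010⟩ + 1/√2|0011⟩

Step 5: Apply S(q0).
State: 1/√2|0010⟩ + 1/√2|0011⟩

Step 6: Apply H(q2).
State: 1/2|0000⟩ + 1/2|0001⟩ - 1/2|0010⟩ - 1/2|0011⟩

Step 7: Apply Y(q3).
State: -(1/2)i|0000⟩ + (1/2)i|0001⟩ + (1/2)i|0010⟩ - (1/2)i|0011⟩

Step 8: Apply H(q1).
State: -(1/√8)i|0000⟩ + (1/√8)i|0001⟩ + (1/√8)i|0010⟩ - (1/√8)i|0011⟩ - (1/√8)i|0100⟩ + (1/√8)i|0101⟩ + (1/√8)i|0110⟩ - (1/√8)i|0111⟩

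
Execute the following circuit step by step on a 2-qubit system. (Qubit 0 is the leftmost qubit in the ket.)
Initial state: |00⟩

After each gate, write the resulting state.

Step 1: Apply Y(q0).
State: i|10⟩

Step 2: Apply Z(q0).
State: -i|10⟩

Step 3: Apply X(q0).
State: -i|00⟩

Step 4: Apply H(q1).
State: -(1/√2)i|00⟩ - (1/√2)i|01⟩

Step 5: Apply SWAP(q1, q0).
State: -(1/√2)i|00⟩ - (1/√2)i|10⟩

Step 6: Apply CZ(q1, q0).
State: -(1/√2)i|00⟩ - (1/√2)i|10⟩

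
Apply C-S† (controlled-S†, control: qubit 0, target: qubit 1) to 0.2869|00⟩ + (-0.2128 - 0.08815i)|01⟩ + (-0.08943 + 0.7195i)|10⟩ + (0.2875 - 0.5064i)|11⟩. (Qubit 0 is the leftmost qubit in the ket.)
0.2869|00⟩ + (-0.2128 - 0.08815i)|01⟩ + (-0.08943 + 0.7195i)|10⟩ + (-0.5064 - 0.2875i)|11⟩

C-S† leaves the control-|0⟩ kets |00⟩, |01⟩ unchanged and applies S† to qubit 1 on the control-|1⟩ pair (|10⟩, |11⟩).
S† = [[1, 0], [0, -i]].
With a = amp(|10⟩) = (-0.08943 + 0.7195i) and b = amp(|11⟩) = (0.2875 - 0.5064i):
new amp(|10⟩) = (1)·a = (-0.08943 + 0.7195i)
new amp(|11⟩) = (-i)·b = (-0.5064 - 0.2875i)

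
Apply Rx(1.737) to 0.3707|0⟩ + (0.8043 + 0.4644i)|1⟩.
(0.594 - 0.614i)|0⟩ + (0.5196 + 0.01701i)|1⟩

Rx(1.737) = [[cos(θ/2), −i·sin(θ/2)], [−i·sin(θ/2), cos(θ/2)]]; θ = 1.737, cos(θ/2) ≈ 0.645972, sin(θ/2) ≈ 0.763361.
With a = amp(|0⟩) = 0.3707 and b = amp(|1⟩) = (0.8043 + 0.4644i):
new amp(|0⟩) = (0.645972)·a + (-0.763361i)·b = (0.594 - 0.614i)
new amp(|1⟩) = (-0.763361i)·a + (0.645972)·b = (0.5196 + 0.01701i)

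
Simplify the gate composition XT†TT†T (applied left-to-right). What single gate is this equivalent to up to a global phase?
X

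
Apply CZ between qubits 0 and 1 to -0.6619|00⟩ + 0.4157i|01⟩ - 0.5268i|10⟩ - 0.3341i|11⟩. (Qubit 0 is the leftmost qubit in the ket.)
-0.6619|00⟩ + 0.4157i|01⟩ - 0.5268i|10⟩ + 0.3341i|11⟩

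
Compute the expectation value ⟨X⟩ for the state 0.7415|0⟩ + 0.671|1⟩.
0.9951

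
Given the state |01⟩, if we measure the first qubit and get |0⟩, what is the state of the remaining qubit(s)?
|1⟩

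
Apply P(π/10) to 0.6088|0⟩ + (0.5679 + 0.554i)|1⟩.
0.6088|0⟩ + (0.3689 + 0.7024i)|1⟩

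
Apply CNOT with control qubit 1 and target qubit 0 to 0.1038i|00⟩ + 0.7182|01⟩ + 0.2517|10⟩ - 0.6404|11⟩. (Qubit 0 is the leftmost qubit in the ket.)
0.1038i|00⟩ - 0.6404|01⟩ + 0.2517|10⟩ + 0.7182|11⟩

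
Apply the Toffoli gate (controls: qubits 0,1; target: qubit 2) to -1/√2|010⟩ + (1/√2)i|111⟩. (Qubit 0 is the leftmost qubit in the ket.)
-1/√2|010⟩ + (1/√2)i|110⟩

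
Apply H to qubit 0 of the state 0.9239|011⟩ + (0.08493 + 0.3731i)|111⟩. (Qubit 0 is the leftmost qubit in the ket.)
(0.7134 + 0.2638i)|011⟩ + (0.5932 - 0.2638i)|111⟩

H on qubit 0 mixes each pair of kets that differ only in qubit 0: amplitudes (a, b) of (|…0…⟩, |…1…⟩) become ((a + b)/√2, (a − b)/√2). Kets absent from the input have amplitude 0.
(|011⟩, |111⟩): (a, b) = (0.9239, (0.08493 + 0.3731i)) → ((0.7134 + 0.2638i), (0.5932 - 0.2638i))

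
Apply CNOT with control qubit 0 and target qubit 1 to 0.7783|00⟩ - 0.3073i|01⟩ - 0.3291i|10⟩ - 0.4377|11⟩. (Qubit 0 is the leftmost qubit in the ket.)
0.7783|00⟩ - 0.3073i|01⟩ - 0.4377|10⟩ - 0.3291i|11⟩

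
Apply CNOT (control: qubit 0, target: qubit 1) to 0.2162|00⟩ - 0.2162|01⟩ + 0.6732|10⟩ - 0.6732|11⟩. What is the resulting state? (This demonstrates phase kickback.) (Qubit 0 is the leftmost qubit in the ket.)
0.2162|00⟩ - 0.2162|01⟩ - 0.6732|10⟩ + 0.6732|11⟩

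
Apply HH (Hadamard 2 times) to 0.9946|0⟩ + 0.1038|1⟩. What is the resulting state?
0.9946|0⟩ + 0.1038|1⟩

H² = I, so an even number of Hadamards cancels: H^2 = I and the state is unchanged.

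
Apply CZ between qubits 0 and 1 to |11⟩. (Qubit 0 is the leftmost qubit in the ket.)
-|11⟩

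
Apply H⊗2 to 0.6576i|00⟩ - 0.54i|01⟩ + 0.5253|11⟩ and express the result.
(0.2627 + 0.0588i)|00⟩ + (-0.2627 + 0.5988i)|01⟩ + (-0.2627 + 0.0588i)|10⟩ + (0.2627 + 0.5988i)|11⟩

H⊗2 gives amp(|y⟩) = (1/2) Σ_x (−1)^(x·y) amp(|x⟩), where x·y is the number of positions in which both x and y have a 1.
|00⟩: (0.6576i - 0.54i + 0.5253)/2 = (0.2627 + 0.0588i)
|01⟩: (0.6576i + 0.54i - 0.5253)/2 = (-0.2627 + 0.5988i)
|10⟩: (0.6576i - 0.54i - 0.5253)/2 = (-0.2627 + 0.0588i)
|11⟩: (0.6576i + 0.54i + 0.5253)/2 = (0.2627 + 0.5988i)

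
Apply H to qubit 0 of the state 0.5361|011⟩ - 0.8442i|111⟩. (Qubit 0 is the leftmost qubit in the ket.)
(0.3791 - 0.5969i)|011⟩ + (0.3791 + 0.5969i)|111⟩

H on qubit 0 mixes each pair of kets that differ only in qubit 0: amplitudes (a, b) of (|…0…⟩, |…1…⟩) become ((a + b)/√2, (a − b)/√2). Kets absent from the input have amplitude 0.
(|011⟩, |111⟩): (a, b) = (0.5361, -0.8442i) → ((0.3791 - 0.5969i), (0.3791 + 0.5969i))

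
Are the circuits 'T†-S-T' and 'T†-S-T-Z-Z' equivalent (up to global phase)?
Yes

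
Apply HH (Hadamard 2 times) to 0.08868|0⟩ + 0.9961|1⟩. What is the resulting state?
0.08868|0⟩ + 0.9961|1⟩

H² = I, so an even number of Hadamards cancels: H^2 = I and the state is unchanged.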